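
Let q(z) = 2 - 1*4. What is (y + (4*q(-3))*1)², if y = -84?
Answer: 8464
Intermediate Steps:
q(z) = -2 (q(z) = 2 - 4 = -2)
(y + (4*q(-3))*1)² = (-84 + (4*(-2))*1)² = (-84 - 8*1)² = (-84 - 8)² = (-92)² = 8464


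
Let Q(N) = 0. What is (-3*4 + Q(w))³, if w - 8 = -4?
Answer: -1728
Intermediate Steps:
w = 4 (w = 8 - 4 = 4)
(-3*4 + Q(w))³ = (-3*4 + 0)³ = (-12 + 0)³ = (-12)³ = -1728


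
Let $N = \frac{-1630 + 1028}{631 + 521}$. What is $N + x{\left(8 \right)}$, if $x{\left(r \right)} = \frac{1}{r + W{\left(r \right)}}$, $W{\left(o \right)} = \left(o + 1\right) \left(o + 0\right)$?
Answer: $- \frac{1469}{2880} \approx -0.51007$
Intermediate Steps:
$W{\left(o \right)} = o \left(1 + o\right)$ ($W{\left(o \right)} = \left(1 + o\right) o = o \left(1 + o\right)$)
$N = - \frac{301}{576}$ ($N = - \frac{602}{1152} = \left(-602\right) \frac{1}{1152} = - \frac{301}{576} \approx -0.52257$)
$x{\left(r \right)} = \frac{1}{r + r \left(1 + r\right)}$
$N + x{\left(8 \right)} = - \frac{301}{576} + \frac{1}{8 \left(2 + 8\right)} = - \frac{301}{576} + \frac{1}{8 \cdot 10} = - \frac{301}{576} + \frac{1}{8} \cdot \frac{1}{10} = - \frac{301}{576} + \frac{1}{80} = - \frac{1469}{2880}$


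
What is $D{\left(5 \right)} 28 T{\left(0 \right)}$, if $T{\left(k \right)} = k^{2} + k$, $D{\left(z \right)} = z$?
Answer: $0$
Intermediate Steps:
$T{\left(k \right)} = k + k^{2}$
$D{\left(5 \right)} 28 T{\left(0 \right)} = 5 \cdot 28 \cdot 0 \left(1 + 0\right) = 140 \cdot 0 \cdot 1 = 140 \cdot 0 = 0$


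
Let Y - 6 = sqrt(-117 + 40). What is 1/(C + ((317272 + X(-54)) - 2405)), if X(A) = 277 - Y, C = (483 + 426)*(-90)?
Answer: 233328/54441955661 + I*sqrt(77)/54441955661 ≈ 4.2858e-6 + 1.6118e-10*I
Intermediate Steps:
Y = 6 + I*sqrt(77) (Y = 6 + sqrt(-117 + 40) = 6 + sqrt(-77) = 6 + I*sqrt(77) ≈ 6.0 + 8.775*I)
C = -81810 (C = 909*(-90) = -81810)
X(A) = 271 - I*sqrt(77) (X(A) = 277 - (6 + I*sqrt(77)) = 277 + (-6 - I*sqrt(77)) = 271 - I*sqrt(77))
1/(C + ((317272 + X(-54)) - 2405)) = 1/(-81810 + ((317272 + (271 - I*sqrt(77))) - 2405)) = 1/(-81810 + ((317543 - I*sqrt(77)) - 2405)) = 1/(-81810 + (315138 - I*sqrt(77))) = 1/(233328 - I*sqrt(77))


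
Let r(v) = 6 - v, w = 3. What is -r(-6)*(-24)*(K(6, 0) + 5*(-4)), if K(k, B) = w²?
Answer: -3168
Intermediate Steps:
K(k, B) = 9 (K(k, B) = 3² = 9)
-r(-6)*(-24)*(K(6, 0) + 5*(-4)) = -(6 - 1*(-6))*(-24)*(9 + 5*(-4)) = -(6 + 6)*(-24)*(9 - 20) = -12*(-24)*(-11) = -(-288)*(-11) = -1*3168 = -3168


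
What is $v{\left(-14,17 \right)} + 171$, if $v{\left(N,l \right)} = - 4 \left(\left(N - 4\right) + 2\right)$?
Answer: $235$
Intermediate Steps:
$v{\left(N,l \right)} = 8 - 4 N$ ($v{\left(N,l \right)} = - 4 \left(\left(N - 4\right) + 2\right) = - 4 \left(\left(-4 + N\right) + 2\right) = - 4 \left(-2 + N\right) = 8 - 4 N$)
$v{\left(-14,17 \right)} + 171 = \left(8 - -56\right) + 171 = \left(8 + 56\right) + 171 = 64 + 171 = 235$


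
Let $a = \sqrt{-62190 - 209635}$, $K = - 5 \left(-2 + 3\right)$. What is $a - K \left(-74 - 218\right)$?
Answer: $-1460 + 5 i \sqrt{10873} \approx -1460.0 + 521.37 i$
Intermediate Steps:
$K = -5$ ($K = \left(-5\right) 1 = -5$)
$a = 5 i \sqrt{10873}$ ($a = \sqrt{-271825} = 5 i \sqrt{10873} \approx 521.37 i$)
$a - K \left(-74 - 218\right) = 5 i \sqrt{10873} - - 5 \left(-74 - 218\right) = 5 i \sqrt{10873} - \left(-5\right) \left(-292\right) = 5 i \sqrt{10873} - 1460 = -1460 + 5 i \sqrt{10873}$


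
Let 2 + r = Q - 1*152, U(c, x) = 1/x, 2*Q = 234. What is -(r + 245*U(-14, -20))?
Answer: 197/4 ≈ 49.250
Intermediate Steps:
Q = 117 (Q = (1/2)*234 = 117)
r = -37 (r = -2 + (117 - 1*152) = -2 + (117 - 152) = -2 - 35 = -37)
-(r + 245*U(-14, -20)) = -(-37 + 245/(-20)) = -(-37 + 245*(-1/20)) = -(-37 - 49/4) = -1*(-197/4) = 197/4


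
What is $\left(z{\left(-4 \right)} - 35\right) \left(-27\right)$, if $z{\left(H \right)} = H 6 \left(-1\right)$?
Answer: $297$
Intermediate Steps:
$z{\left(H \right)} = - 6 H$ ($z{\left(H \right)} = 6 H \left(-1\right) = - 6 H$)
$\left(z{\left(-4 \right)} - 35\right) \left(-27\right) = \left(\left(-6\right) \left(-4\right) - 35\right) \left(-27\right) = \left(24 - 35\right) \left(-27\right) = \left(-11\right) \left(-27\right) = 297$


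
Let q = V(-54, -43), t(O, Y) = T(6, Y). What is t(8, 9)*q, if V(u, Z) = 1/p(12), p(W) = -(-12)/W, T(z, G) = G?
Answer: 9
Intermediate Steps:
t(O, Y) = Y
p(W) = 12/W
V(u, Z) = 1 (V(u, Z) = 1/(12/12) = 1/(12*(1/12)) = 1/1 = 1)
q = 1
t(8, 9)*q = 9*1 = 9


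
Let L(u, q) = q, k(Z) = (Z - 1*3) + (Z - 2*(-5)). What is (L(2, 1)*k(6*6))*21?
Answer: 1659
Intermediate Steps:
k(Z) = 7 + 2*Z (k(Z) = (Z - 3) + (Z + 10) = (-3 + Z) + (10 + Z) = 7 + 2*Z)
(L(2, 1)*k(6*6))*21 = (1*(7 + 2*(6*6)))*21 = (1*(7 + 2*36))*21 = (1*(7 + 72))*21 = (1*79)*21 = 79*21 = 1659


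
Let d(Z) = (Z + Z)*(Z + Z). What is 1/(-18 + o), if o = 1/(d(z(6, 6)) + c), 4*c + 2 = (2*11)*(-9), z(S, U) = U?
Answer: -94/1691 ≈ -0.055588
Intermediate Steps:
d(Z) = 4*Z² (d(Z) = (2*Z)*(2*Z) = 4*Z²)
c = -50 (c = -½ + ((2*11)*(-9))/4 = -½ + (22*(-9))/4 = -½ + (¼)*(-198) = -½ - 99/2 = -50)
o = 1/94 (o = 1/(4*6² - 50) = 1/(4*36 - 50) = 1/(144 - 50) = 1/94 ≈ 0.010638)
1/(-18 + o) = 1/(-18 + 1/94) = 1/(-1691/94) = -94/1691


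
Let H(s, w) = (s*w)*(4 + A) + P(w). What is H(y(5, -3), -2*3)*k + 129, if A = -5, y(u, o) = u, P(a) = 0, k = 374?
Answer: 11349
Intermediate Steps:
H(s, w) = -s*w (H(s, w) = (s*w)*(4 - 5) + 0 = (s*w)*(-1) + 0 = -s*w + 0 = -s*w)
H(y(5, -3), -2*3)*k + 129 = -1*5*(-2*3)*374 + 129 = -1*5*(-6)*374 + 129 = 30*374 + 129 = 11220 + 129 = 11349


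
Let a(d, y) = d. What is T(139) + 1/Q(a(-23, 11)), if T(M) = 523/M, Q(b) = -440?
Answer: 229981/61160 ≈ 3.7603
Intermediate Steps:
T(139) + 1/Q(a(-23, 11)) = 523/139 + 1/(-440) = 523*(1/139) - 1/440 = 523/139 - 1/440 = 229981/61160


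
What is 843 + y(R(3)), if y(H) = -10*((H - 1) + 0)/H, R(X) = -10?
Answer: 832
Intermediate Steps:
y(H) = -10*(-1 + H)/H (y(H) = -10*((-1 + H) + 0)/H = -10*(-1 + H)/H)
843 + y(R(3)) = 843 + (-10 + 10/(-10)) = 843 + (-10 + 10*(-⅒)) = 843 + (-10 - 1) = 843 - 11 = 832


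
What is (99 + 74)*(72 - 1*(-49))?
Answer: 20933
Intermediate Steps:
(99 + 74)*(72 - 1*(-49)) = 173*(72 + 49) = 173*121 = 20933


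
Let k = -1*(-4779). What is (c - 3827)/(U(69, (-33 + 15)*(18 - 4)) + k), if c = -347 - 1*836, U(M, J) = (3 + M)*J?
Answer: 334/891 ≈ 0.37486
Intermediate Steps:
k = 4779
U(M, J) = J*(3 + M)
c = -1183 (c = -347 - 836 = -1183)
(c - 3827)/(U(69, (-33 + 15)*(18 - 4)) + k) = (-1183 - 3827)/(((-33 + 15)*(18 - 4))*(3 + 69) + 4779) = -5010/(-18*14*72 + 4779) = -5010/(-252*72 + 4779) = -5010/(-18144 + 4779) = -5010/(-13365) = -5010*(-1/13365) = 334/891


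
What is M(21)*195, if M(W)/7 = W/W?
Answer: 1365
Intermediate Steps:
M(W) = 7 (M(W) = 7*(W/W) = 7*1 = 7)
M(21)*195 = 7*195 = 1365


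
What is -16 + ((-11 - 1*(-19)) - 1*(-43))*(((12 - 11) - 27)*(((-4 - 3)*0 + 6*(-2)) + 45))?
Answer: -43774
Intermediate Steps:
-16 + ((-11 - 1*(-19)) - 1*(-43))*(((12 - 11) - 27)*(((-4 - 3)*0 + 6*(-2)) + 45)) = -16 + ((-11 + 19) + 43)*((1 - 27)*((-7*0 - 12) + 45)) = -16 + (8 + 43)*(-26*((0 - 12) + 45)) = -16 + 51*(-26*(-12 + 45)) = -16 + 51*(-26*33) = -16 + 51*(-858) = -16 - 43758 = -43774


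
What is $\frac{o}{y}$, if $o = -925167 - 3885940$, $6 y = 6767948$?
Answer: $- \frac{14433321}{3383974} \approx -4.2652$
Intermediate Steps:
$y = \frac{3383974}{3}$ ($y = \frac{1}{6} \cdot 6767948 = \frac{3383974}{3} \approx 1.128 \cdot 10^{6}$)
$o = -4811107$ ($o = -925167 - 3885940 = -4811107$)
$\frac{o}{y} = - \frac{4811107}{\frac{3383974}{3}} = \left(-4811107\right) \frac{3}{3383974} = - \frac{14433321}{3383974}$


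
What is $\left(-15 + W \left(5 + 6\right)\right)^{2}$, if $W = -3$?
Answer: $2304$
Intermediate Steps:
$\left(-15 + W \left(5 + 6\right)\right)^{2} = \left(-15 - 3 \left(5 + 6\right)\right)^{2} = \left(-15 - 33\right)^{2} = \left(-48\right)^{2} = 2304$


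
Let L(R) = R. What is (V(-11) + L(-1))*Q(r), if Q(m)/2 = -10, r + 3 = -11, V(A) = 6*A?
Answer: 1340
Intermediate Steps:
r = -14 (r = -3 - 11 = -14)
Q(m) = -20 (Q(m) = 2*(-10) = -20)
(V(-11) + L(-1))*Q(r) = (6*(-11) - 1)*(-20) = (-66 - 1)*(-20) = -67*(-20) = 1340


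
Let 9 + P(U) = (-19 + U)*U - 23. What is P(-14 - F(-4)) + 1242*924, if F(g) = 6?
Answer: 1148356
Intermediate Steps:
P(U) = -32 + U*(-19 + U) (P(U) = -9 + ((-19 + U)*U - 23) = -9 + (U*(-19 + U) - 23) = -9 + (-23 + U*(-19 + U)) = -32 + U*(-19 + U))
P(-14 - F(-4)) + 1242*924 = (-32 + (-14 - 1*6)**2 - 19*(-14 - 1*6)) + 1242*924 = (-32 + (-14 - 6)**2 - 19*(-14 - 6)) + 1147608 = (-32 + (-20)**2 - 19*(-20)) + 1147608 = (-32 + 400 + 380) + 1147608 = 748 + 1147608 = 1148356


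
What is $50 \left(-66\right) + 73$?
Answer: $-3227$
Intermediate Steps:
$50 \left(-66\right) + 73 = -3300 + 73 = -3227$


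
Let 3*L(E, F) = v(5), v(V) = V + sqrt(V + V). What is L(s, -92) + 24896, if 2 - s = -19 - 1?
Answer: 74693/3 + sqrt(10)/3 ≈ 24899.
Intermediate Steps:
s = 22 (s = 2 - (-19 - 1) = 2 - 1*(-20) = 2 + 20 = 22)
v(V) = V + sqrt(2)*sqrt(V) (v(V) = V + sqrt(2*V) = V + sqrt(2)*sqrt(V))
L(E, F) = 5/3 + sqrt(10)/3 (L(E, F) = (5 + sqrt(2)*sqrt(5))/3 = (5 + sqrt(10))/3 = 5/3 + sqrt(10)/3)
L(s, -92) + 24896 = (5/3 + sqrt(10)/3) + 24896 = 74693/3 + sqrt(10)/3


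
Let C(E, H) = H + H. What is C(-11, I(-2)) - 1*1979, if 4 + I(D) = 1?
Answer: -1985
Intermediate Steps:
I(D) = -3 (I(D) = -4 + 1 = -3)
C(E, H) = 2*H
C(-11, I(-2)) - 1*1979 = 2*(-3) - 1*1979 = -6 - 1979 = -1985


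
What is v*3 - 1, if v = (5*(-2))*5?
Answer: -151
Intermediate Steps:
v = -50 (v = -10*5 = -50)
v*3 - 1 = -50*3 - 1 = -150 - 1 = -151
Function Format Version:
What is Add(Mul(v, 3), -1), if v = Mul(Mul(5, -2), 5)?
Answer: -151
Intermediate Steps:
v = -50 (v = Mul(-10, 5) = -50)
Add(Mul(v, 3), -1) = Add(Mul(-50, 3), -1) = Add(-150, -1) = -151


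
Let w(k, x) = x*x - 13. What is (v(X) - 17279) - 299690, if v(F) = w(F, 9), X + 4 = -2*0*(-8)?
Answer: -316901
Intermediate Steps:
w(k, x) = -13 + x² (w(k, x) = x² - 13 = -13 + x²)
X = -4 (X = -4 - 2*0*(-8) = -4 + 0*(-8) = -4 + 0 = -4)
v(F) = 68 (v(F) = -13 + 9² = -13 + 81 = 68)
(v(X) - 17279) - 299690 = (68 - 17279) - 299690 = -17211 - 299690 = -316901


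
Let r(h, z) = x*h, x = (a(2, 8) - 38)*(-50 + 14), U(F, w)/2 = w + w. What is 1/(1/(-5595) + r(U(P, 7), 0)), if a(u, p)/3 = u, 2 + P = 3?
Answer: 5595/180472319 ≈ 3.1002e-5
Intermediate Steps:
P = 1 (P = -2 + 3 = 1)
a(u, p) = 3*u
U(F, w) = 4*w (U(F, w) = 2*(w + w) = 2*(2*w) = 4*w)
x = 1152 (x = (3*2 - 38)*(-50 + 14) = (6 - 38)*(-36) = -32*(-36) = 1152)
r(h, z) = 1152*h
1/(1/(-5595) + r(U(P, 7), 0)) = 1/(1/(-5595) + 1152*(4*7)) = 1/(-1/5595 + 1152*28) = 1/(-1/5595 + 32256) = 1/(180472319/5595) = 5595/180472319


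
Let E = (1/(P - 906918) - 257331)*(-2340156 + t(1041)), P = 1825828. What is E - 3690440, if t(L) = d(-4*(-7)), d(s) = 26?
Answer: 55335317749063677/91891 ≈ 6.0218e+11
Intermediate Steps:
t(L) = 26
E = 55335656867285717/91891 (E = (1/(1825828 - 906918) - 257331)*(-2340156 + 26) = (1/918910 - 257331)*(-2340130) = -236464029209/918910*(-2340130) = 55335656867285717/91891 ≈ 6.0219e+11)
E - 3690440 = 55335656867285717/91891 - 3690440 = 55335317749063677/91891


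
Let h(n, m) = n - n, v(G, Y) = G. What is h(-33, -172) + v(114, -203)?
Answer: 114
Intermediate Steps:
h(n, m) = 0
h(-33, -172) + v(114, -203) = 0 + 114 = 114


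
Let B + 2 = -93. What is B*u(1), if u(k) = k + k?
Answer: -190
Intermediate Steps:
B = -95 (B = -2 - 93 = -95)
u(k) = 2*k
B*u(1) = -190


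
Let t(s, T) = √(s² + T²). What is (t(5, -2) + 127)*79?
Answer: 10033 + 79*√29 ≈ 10458.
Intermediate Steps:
t(s, T) = √(T² + s²)
(t(5, -2) + 127)*79 = (√((-2)² + 5²) + 127)*79 = (√(4 + 25) + 127)*79 = (√29 + 127)*79 = (127 + √29)*79 = 10033 + 79*√29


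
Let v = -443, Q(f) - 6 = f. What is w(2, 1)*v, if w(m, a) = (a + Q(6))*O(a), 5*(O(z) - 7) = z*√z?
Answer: -207324/5 ≈ -41465.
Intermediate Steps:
Q(f) = 6 + f
O(z) = 7 + z^(3/2)/5 (O(z) = 7 + (z*√z)/5 = 7 + z^(3/2)/5)
w(m, a) = (7 + a^(3/2)/5)*(12 + a) (w(m, a) = (a + (6 + 6))*(7 + a^(3/2)/5) = (a + 12)*(7 + a^(3/2)/5) = (12 + a)*(7 + a^(3/2)/5) = (7 + a^(3/2)/5)*(12 + a))
w(2, 1)*v = ((12 + 1)*(35 + 1^(3/2))/5)*(-443) = ((⅕)*13*(35 + 1))*(-443) = ((⅕)*13*36)*(-443) = (468/5)*(-443) = -207324/5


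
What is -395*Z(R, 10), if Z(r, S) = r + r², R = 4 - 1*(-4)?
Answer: -28440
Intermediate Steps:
R = 8 (R = 4 + 4 = 8)
-395*Z(R, 10) = -3160*(1 + 8) = -3160*9 = -395*72 = -28440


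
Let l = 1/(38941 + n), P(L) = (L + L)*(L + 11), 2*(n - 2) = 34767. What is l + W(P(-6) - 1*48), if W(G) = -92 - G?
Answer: 1802450/112653 ≈ 16.000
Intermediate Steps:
n = 34771/2 (n = 2 + (½)*34767 = 2 + 34767/2 = 34771/2 ≈ 17386.)
P(L) = 2*L*(11 + L) (P(L) = (2*L)*(11 + L) = 2*L*(11 + L))
l = 2/112653 (l = 1/(38941 + 34771/2) = 1/(112653/2) = 2/112653 ≈ 1.7754e-5)
l + W(P(-6) - 1*48) = 2/112653 + (-92 - (2*(-6)*(11 - 6) - 1*48)) = 2/112653 + (-92 - (2*(-6)*5 - 48)) = 2/112653 + (-92 - (-60 - 48)) = 2/112653 + (-92 - 1*(-108)) = 2/112653 + (-92 + 108) = 2/112653 + 16 = 1802450/112653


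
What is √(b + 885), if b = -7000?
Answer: I*√6115 ≈ 78.198*I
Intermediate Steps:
√(b + 885) = √(-7000 + 885) = √(-6115) = I*√6115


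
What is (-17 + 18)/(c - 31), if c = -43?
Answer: -1/74 ≈ -0.013514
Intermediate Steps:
(-17 + 18)/(c - 31) = (-17 + 18)/(-43 - 31) = 1/(-74) = -1/74*1 = -1/74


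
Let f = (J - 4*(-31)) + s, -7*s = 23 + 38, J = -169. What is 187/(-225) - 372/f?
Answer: 128897/21150 ≈ 6.0944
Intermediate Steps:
s = -61/7 (s = -(23 + 38)/7 = -⅐*61 = -61/7 ≈ -8.7143)
f = -376/7 (f = (-169 - 4*(-31)) - 61/7 = (-169 + 124) - 61/7 = -45 - 61/7 = -376/7 ≈ -53.714)
187/(-225) - 372/f = 187/(-225) - 372/(-376/7) = 187*(-1/225) - 372*(-7/376) = -187/225 + 651/94 = 128897/21150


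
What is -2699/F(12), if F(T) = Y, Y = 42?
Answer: -2699/42 ≈ -64.262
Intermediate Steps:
F(T) = 42
-2699/F(12) = -2699/42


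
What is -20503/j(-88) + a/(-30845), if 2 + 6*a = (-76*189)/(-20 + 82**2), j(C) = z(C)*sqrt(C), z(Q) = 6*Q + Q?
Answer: 6943/310177320 - 2929*I*sqrt(22)/3872 ≈ 2.2384e-5 - 3.5481*I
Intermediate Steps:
z(Q) = 7*Q
j(C) = 7*C**(3/2) (j(C) = (7*C)*sqrt(C) = 7*C**(3/2))
a = -6943/10056 (a = -1/3 + ((-76*189)/(-20 + 82**2))/6 = -1/3 + (-14364/(-20 + 6724))/6 = -1/3 + (-14364/6704)/6 = -1/3 + (-14364*1/6704)/6 = -1/3 + (1/6)*(-3591/1676) = -1/3 - 1197/3352 = -6943/10056 ≈ -0.69043)
-20503/j(-88) + a/(-30845) = -20503*I*sqrt(22)/27104 - 6943/10056/(-30845) = -20503*I*sqrt(22)/27104 - 6943/10056*(-1/30845) = -20503*I*sqrt(22)/27104 + 6943/310177320 = -2929*I*sqrt(22)/3872 + 6943/310177320 = 6943/310177320 - 2929*I*sqrt(22)/3872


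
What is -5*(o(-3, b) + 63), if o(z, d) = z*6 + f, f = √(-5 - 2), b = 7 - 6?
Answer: -225 - 5*I*√7 ≈ -225.0 - 13.229*I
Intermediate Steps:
b = 1
f = I*√7 (f = √(-7) = I*√7 ≈ 2.6458*I)
o(z, d) = 6*z + I*√7 (o(z, d) = z*6 + I*√7 = 6*z + I*√7)
-5*(o(-3, b) + 63) = -5*((6*(-3) + I*√7) + 63) = -5*((-18 + I*√7) + 63) = -5*(45 + I*√7) = -225 - 5*I*√7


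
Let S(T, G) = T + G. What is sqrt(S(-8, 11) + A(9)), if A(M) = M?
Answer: 2*sqrt(3) ≈ 3.4641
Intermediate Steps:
S(T, G) = G + T
sqrt(S(-8, 11) + A(9)) = sqrt((11 - 8) + 9) = sqrt(3 + 9) = sqrt(12) = 2*sqrt(3)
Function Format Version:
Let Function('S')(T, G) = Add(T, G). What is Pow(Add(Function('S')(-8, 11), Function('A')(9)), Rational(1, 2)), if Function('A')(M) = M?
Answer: Mul(2, Pow(3, Rational(1, 2))) ≈ 3.4641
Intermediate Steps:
Function('S')(T, G) = Add(G, T)
Pow(Add(Function('S')(-8, 11), Function('A')(9)), Rational(1, 2)) = Pow(Add(Add(11, -8), 9), Rational(1, 2)) = Pow(Add(3, 9), Rational(1, 2)) = Pow(12, Rational(1, 2)) = Mul(2, Pow(3, Rational(1, 2)))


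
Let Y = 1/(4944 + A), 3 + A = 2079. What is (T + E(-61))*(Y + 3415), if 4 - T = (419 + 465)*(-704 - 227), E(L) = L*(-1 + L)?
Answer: 1982088553379/702 ≈ 2.8235e+9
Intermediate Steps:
A = 2076 (A = -3 + 2079 = 2076)
Y = 1/7020 (Y = 1/(4944 + 2076) = 1/7020 ≈ 0.00014245)
T = 823008 (T = 4 - (419 + 465)*(-704 - 227) = 4 - 884*(-931) = 4 - 1*(-823004) = 4 + 823004 = 823008)
(T + E(-61))*(Y + 3415) = (823008 - 61*(-1 - 61))*(1/7020 + 3415) = (823008 - 61*(-62))*(23973301/7020) = (823008 + 3782)*(23973301/7020) = 826790*(23973301/7020) = 1982088553379/702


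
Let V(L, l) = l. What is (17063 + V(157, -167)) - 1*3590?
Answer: 13306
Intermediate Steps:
(17063 + V(157, -167)) - 1*3590 = (17063 - 167) - 1*3590 = 16896 - 3590 = 13306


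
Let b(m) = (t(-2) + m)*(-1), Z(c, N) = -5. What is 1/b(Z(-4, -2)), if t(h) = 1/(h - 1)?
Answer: 3/16 ≈ 0.18750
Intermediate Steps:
t(h) = 1/(-1 + h)
b(m) = 1/3 - m (b(m) = (1/(-1 - 2) + m)*(-1) = (1/(-3) + m)*(-1) = (-1/3 + m)*(-1) = 1/3 - m)
1/b(Z(-4, -2)) = 1/(1/3 - 1*(-5)) = 1/(1/3 + 5) = 1/(16/3) = 3/16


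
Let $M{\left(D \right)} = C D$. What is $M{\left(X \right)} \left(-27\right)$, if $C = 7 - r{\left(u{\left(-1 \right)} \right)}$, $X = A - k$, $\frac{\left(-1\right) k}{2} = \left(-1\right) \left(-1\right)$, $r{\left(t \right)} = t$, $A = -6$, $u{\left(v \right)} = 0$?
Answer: $756$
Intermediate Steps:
$k = -2$ ($k = - 2 \left(\left(-1\right) \left(-1\right)\right) = \left(-2\right) 1 = -2$)
$X = -4$ ($X = -6 - -2 = -6 + 2 = -4$)
$C = 7$ ($C = 7 - 0 = 7 + 0 = 7$)
$M{\left(D \right)} = 7 D$
$M{\left(X \right)} \left(-27\right) = 7 \left(-4\right) \left(-27\right) = \left(-28\right) \left(-27\right) = 756$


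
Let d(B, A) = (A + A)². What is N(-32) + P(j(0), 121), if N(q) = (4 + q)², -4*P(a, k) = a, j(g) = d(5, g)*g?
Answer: 784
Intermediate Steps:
d(B, A) = 4*A² (d(B, A) = (2*A)² = 4*A²)
j(g) = 4*g³ (j(g) = (4*g²)*g = 4*g³)
P(a, k) = -a/4
N(-32) + P(j(0), 121) = (4 - 32)² - 0³ = (-28)² - 0 = 784 - ¼*0 = 784 + 0 = 784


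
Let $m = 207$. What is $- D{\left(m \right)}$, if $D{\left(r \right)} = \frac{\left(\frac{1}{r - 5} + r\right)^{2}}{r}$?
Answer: $- \frac{1748494225}{8446428} \approx -207.01$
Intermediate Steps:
$D{\left(r \right)} = \frac{\left(r + \frac{1}{-5 + r}\right)^{2}}{r}$ ($D{\left(r \right)} = \frac{\left(\frac{1}{-5 + r} + r\right)^{2}}{r} = \frac{\left(r + \frac{1}{-5 + r}\right)^{2}}{r}$)
$- D{\left(m \right)} = - \frac{\left(1 + 207^{2} - 1035\right)^{2}}{207 \left(-5 + 207\right)^{2}} = - \frac{\left(1 + 42849 - 1035\right)^{2}}{207 \cdot 40804} = - \frac{41815^{2}}{207 \cdot 40804} = - \frac{1748494225}{207 \cdot 40804} = \left(-1\right) \frac{1748494225}{8446428} = - \frac{1748494225}{8446428}$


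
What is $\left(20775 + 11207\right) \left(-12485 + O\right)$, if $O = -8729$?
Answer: $-678466148$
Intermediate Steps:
$\left(20775 + 11207\right) \left(-12485 + O\right) = \left(20775 + 11207\right) \left(-12485 - 8729\right) = 31982 \left(-21214\right) = -678466148$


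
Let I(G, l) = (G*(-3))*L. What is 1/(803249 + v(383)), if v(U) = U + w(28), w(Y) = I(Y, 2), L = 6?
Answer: 1/803128 ≈ 1.2451e-6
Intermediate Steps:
I(G, l) = -18*G (I(G, l) = (G*(-3))*6 = -3*G*6 = -18*G)
w(Y) = -18*Y
v(U) = -504 + U (v(U) = U - 18*28 = U - 504 = -504 + U)
1/(803249 + v(383)) = 1/(803249 + (-504 + 383)) = 1/(803249 - 121) = 1/803128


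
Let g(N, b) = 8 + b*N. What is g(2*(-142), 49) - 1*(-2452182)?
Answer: 2438274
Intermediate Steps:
g(N, b) = 8 + N*b
g(2*(-142), 49) - 1*(-2452182) = (8 + (2*(-142))*49) - 1*(-2452182) = (8 - 284*49) + 2452182 = (8 - 13916) + 2452182 = -13908 + 2452182 = 2438274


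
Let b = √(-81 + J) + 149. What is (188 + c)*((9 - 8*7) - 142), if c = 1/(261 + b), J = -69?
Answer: 189*(-940*√6 + 77081*I)/(5*(√6 - 82*I)) ≈ -35532.0 + 0.013758*I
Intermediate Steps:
b = 149 + 5*I*√6 (b = √(-81 - 69) + 149 = √(-150) + 149 = 5*I*√6 + 149 = 149 + 5*I*√6 ≈ 149.0 + 12.247*I)
c = 1/(410 + 5*I*√6) (c = 1/(261 + (149 + 5*I*√6)) = 1/(410 + 5*I*√6) ≈ 0.0024369 - 7.2793e-5*I)
(188 + c)*((9 - 8*7) - 142) = (188 + (41/16825 - I*√6/33650))*((9 - 8*7) - 142) = (3163141/16825 - I*√6/33650)*((9 - 56) - 142) = (3163141/16825 - I*√6/33650)*(-47 - 142) = (3163141/16825 - I*√6/33650)*(-189) = -597833649/16825 + 189*I*√6/33650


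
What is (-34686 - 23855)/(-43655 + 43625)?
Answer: 58541/30 ≈ 1951.4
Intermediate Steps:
(-34686 - 23855)/(-43655 + 43625) = -58541/(-30) = -58541*(-1/30) = 58541/30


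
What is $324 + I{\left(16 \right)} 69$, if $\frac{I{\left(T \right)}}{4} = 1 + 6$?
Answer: $2256$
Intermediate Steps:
$I{\left(T \right)} = 28$ ($I{\left(T \right)} = 4 \left(1 + 6\right) = 4 \cdot 7 = 28$)
$324 + I{\left(16 \right)} 69 = 324 + 28 \cdot 69 = 324 + 1932 = 2256$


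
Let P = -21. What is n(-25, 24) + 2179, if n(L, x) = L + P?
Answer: 2133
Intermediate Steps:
n(L, x) = -21 + L (n(L, x) = L - 21 = -21 + L)
n(-25, 24) + 2179 = (-21 - 25) + 2179 = -46 + 2179 = 2133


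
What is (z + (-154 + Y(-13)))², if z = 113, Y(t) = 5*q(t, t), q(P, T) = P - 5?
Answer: 17161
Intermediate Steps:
q(P, T) = -5 + P
Y(t) = -25 + 5*t (Y(t) = 5*(-5 + t) = -25 + 5*t)
(z + (-154 + Y(-13)))² = (113 + (-154 + (-25 + 5*(-13))))² = (113 + (-154 + (-25 - 65)))² = (113 + (-154 - 90))² = (113 - 244)² = (-131)² = 17161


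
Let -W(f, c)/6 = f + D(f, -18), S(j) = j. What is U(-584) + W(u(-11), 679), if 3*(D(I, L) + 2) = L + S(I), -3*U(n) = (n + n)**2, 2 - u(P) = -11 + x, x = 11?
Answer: -1364128/3 ≈ -4.5471e+5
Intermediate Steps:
u(P) = 2 (u(P) = 2 - (-11 + 11) = 2 - 1*0 = 2 + 0 = 2)
U(n) = -4*n**2/3 (U(n) = -(n + n)**2/3 = -4*n**2/3)
D(I, L) = -2 + I/3 + L/3 (D(I, L) = -2 + (L + I)/3 = -2 + (I + L)/3 = -2 + (I/3 + L/3) = -2 + I/3 + L/3)
W(f, c) = 48 - 8*f (W(f, c) = -6*(f + (-2 + f/3 + (1/3)*(-18))) = -6*(f + (-2 + f/3 - 6)) = -6*(f + (-8 + f/3)) = -6*(-8 + 4*f/3) = 48 - 8*f)
U(-584) + W(u(-11), 679) = -4/3*(-584)**2 + (48 - 8*2) = -4/3*341056 + (48 - 16) = -1364224/3 + 32 = -1364128/3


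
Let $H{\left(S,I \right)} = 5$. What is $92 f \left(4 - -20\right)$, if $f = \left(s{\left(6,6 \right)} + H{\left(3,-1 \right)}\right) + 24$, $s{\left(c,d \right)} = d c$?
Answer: $143520$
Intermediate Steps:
$s{\left(c,d \right)} = c d$
$f = 65$ ($f = \left(6 \cdot 6 + 5\right) + 24 = \left(36 + 5\right) + 24 = 41 + 24 = 65$)
$92 f \left(4 - -20\right) = 92 \cdot 65 \left(4 - -20\right) = 5980 \left(4 + 20\right) = 5980 \cdot 24 = 143520$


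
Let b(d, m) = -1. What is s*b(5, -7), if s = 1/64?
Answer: -1/64 ≈ -0.015625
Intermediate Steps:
s = 1/64 ≈ 0.015625
s*b(5, -7) = (1/64)*(-1) = -1/64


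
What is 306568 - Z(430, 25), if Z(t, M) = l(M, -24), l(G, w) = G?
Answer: 306543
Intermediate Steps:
Z(t, M) = M
306568 - Z(430, 25) = 306568 - 1*25 = 306568 - 25 = 306543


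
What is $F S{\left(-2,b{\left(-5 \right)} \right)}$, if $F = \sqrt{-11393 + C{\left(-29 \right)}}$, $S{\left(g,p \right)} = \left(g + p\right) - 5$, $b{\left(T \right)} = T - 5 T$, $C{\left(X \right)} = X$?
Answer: $13 i \sqrt{11422} \approx 1389.4 i$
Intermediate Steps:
$b{\left(T \right)} = - 4 T$
$S{\left(g,p \right)} = -5 + g + p$
$F = i \sqrt{11422}$ ($F = \sqrt{-11393 - 29} = \sqrt{-11422} = i \sqrt{11422} \approx 106.87 i$)
$F S{\left(-2,b{\left(-5 \right)} \right)} = i \sqrt{11422} \left(-5 - 2 - -20\right) = i \sqrt{11422} \left(-5 - 2 + 20\right) = i \sqrt{11422} \cdot 13 = 13 i \sqrt{11422}$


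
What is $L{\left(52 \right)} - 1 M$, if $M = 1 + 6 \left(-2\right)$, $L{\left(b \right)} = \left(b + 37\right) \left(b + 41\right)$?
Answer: $8288$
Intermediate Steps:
$L{\left(b \right)} = \left(37 + b\right) \left(41 + b\right)$
$M = -11$ ($M = 1 - 12 = -11$)
$L{\left(52 \right)} - 1 M = \left(1517 + 52^{2} + 78 \cdot 52\right) - 1 \left(-11\right) = \left(1517 + 2704 + 4056\right) - -11 = 8277 + 11 = 8288$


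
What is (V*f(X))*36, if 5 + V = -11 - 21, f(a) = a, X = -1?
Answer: 1332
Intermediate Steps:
V = -37 (V = -5 + (-11 - 21) = -5 - 32 = -37)
(V*f(X))*36 = -37*(-1)*36 = 37*36 = 1332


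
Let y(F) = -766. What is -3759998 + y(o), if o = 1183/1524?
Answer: -3760764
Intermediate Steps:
o = 1183/1524 (o = 1183*(1/1524) = 1183/1524 ≈ 0.77625)
-3759998 + y(o) = -3759998 - 766 = -3760764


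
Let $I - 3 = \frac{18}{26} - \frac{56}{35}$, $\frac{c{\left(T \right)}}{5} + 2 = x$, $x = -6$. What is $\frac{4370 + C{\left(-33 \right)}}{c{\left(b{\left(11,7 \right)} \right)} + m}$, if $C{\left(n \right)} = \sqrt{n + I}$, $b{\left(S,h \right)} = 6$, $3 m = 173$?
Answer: $\frac{13110}{53} + \frac{21 i \sqrt{2665}}{3445} \approx 247.36 + 0.31469 i$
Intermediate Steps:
$m = \frac{173}{3}$ ($m = \frac{1}{3} \cdot 173 = \frac{173}{3} \approx 57.667$)
$c{\left(T \right)} = -40$ ($c{\left(T \right)} = -10 + 5 \left(-6\right) = -10 - 30 = -40$)
$I = \frac{136}{65}$ ($I = 3 + \left(\frac{18}{26} - \frac{56}{35}\right) = 3 + \left(18 \cdot \frac{1}{26} - \frac{8}{5}\right) = 3 + \left(\frac{9}{13} - \frac{8}{5}\right) = 3 - \frac{59}{65} = \frac{136}{65} \approx 2.0923$)
$C{\left(n \right)} = \sqrt{\frac{136}{65} + n}$ ($C{\left(n \right)} = \sqrt{n + \frac{136}{65}} = \sqrt{\frac{136}{65} + n}$)
$\frac{4370 + C{\left(-33 \right)}}{c{\left(b{\left(11,7 \right)} \right)} + m} = \frac{4370 + \frac{\sqrt{8840 + 4225 \left(-33\right)}}{65}}{-40 + \frac{173}{3}} = \frac{4370 + \frac{\sqrt{8840 - 139425}}{65}}{\frac{53}{3}} = \left(4370 + \frac{\sqrt{-130585}}{65}\right) \frac{3}{53} = \left(4370 + \frac{7 i \sqrt{2665}}{65}\right) \frac{3}{53} = \frac{13110}{53} + \frac{21 i \sqrt{2665}}{3445}$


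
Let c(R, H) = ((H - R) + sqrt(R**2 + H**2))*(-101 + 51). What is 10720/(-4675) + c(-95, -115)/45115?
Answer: -19158312/8436505 - 50*sqrt(890)/9023 ≈ -2.4362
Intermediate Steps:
c(R, H) = -50*H - 50*sqrt(H**2 + R**2) + 50*R (c(R, H) = ((H - R) + sqrt(H**2 + R**2))*(-50) = (H + sqrt(H**2 + R**2) - R)*(-50) = -50*H - 50*sqrt(H**2 + R**2) + 50*R)
10720/(-4675) + c(-95, -115)/45115 = 10720/(-4675) + (-50*(-115) - 50*sqrt((-115)**2 + (-95)**2) + 50*(-95))/45115 = 10720*(-1/4675) + (5750 - 50*sqrt(13225 + 9025) - 4750)*(1/45115) = -2144/935 + (5750 - 250*sqrt(890) - 4750)*(1/45115) = -2144/935 + (1000 - 250*sqrt(890))*(1/45115) = -2144/935 + (200/9023 - 50*sqrt(890)/9023) = -19158312/8436505 - 50*sqrt(890)/9023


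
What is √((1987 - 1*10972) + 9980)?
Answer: √995 ≈ 31.544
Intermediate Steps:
√((1987 - 1*10972) + 9980) = √((1987 - 10972) + 9980) = √(-8985 + 9980) = √995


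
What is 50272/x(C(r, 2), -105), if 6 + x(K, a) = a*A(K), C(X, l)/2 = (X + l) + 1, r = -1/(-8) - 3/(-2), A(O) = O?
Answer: -201088/3909 ≈ -51.442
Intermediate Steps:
r = 13/8 (r = -1*(-⅛) - 3*(-½) = ⅛ + 3/2 = 13/8 ≈ 1.6250)
C(X, l) = 2 + 2*X + 2*l (C(X, l) = 2*((X + l) + 1) = 2*(1 + X + l) = 2 + 2*X + 2*l)
x(K, a) = -6 + K*a (x(K, a) = -6 + a*K = -6 + K*a)
50272/x(C(r, 2), -105) = 50272/(-6 + (2 + 2*(13/8) + 2*2)*(-105)) = 50272/(-6 + (2 + 13/4 + 4)*(-105)) = 50272/(-6 + (37/4)*(-105)) = 50272/(-6 - 3885/4) = 50272/(-3909/4) = 50272*(-4/3909) = -201088/3909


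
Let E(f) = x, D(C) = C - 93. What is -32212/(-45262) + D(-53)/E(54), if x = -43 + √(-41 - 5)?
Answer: 172598288/42885745 + 146*I*√46/1895 ≈ 4.0246 + 0.52254*I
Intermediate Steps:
D(C) = -93 + C
x = -43 + I*√46 (x = -43 + √(-46) = -43 + I*√46 ≈ -43.0 + 6.7823*I)
E(f) = -43 + I*√46
-32212/(-45262) + D(-53)/E(54) = -32212/(-45262) + (-93 - 53)/(-43 + I*√46) = -32212*(-1/45262) - 146/(-43 + I*√46) = 16106/22631 - 146/(-43 + I*√46)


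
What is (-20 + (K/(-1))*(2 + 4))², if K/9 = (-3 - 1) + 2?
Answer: 7744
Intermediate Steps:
K = -18 (K = 9*((-3 - 1) + 2) = 9*(-4 + 2) = 9*(-2) = -18)
(-20 + (K/(-1))*(2 + 4))² = (-20 + (-18/(-1))*(2 + 4))² = (-20 - 18*(-1)*6)² = (-20 + 18*6)² = (-20 + 108)² = 88² = 7744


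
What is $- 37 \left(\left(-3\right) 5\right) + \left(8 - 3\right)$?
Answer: $560$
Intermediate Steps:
$- 37 \left(\left(-3\right) 5\right) + \left(8 - 3\right) = \left(-37\right) \left(-15\right) + \left(8 - 3\right) = 555 + 5 = 560$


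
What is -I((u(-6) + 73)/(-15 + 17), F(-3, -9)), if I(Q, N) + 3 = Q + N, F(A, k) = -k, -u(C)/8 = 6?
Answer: -37/2 ≈ -18.500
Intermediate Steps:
u(C) = -48 (u(C) = -8*6 = -48)
I(Q, N) = -3 + N + Q (I(Q, N) = -3 + (Q + N) = -3 + (N + Q) = -3 + N + Q)
-I((u(-6) + 73)/(-15 + 17), F(-3, -9)) = -(-3 - 1*(-9) + (-48 + 73)/(-15 + 17)) = -(-3 + 9 + 25/2) = -1*37/2 = -37/2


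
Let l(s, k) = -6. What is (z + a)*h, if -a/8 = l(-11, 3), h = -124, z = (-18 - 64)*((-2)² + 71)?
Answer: 756648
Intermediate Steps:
z = -6150 (z = -82*(4 + 71) = -82*75 = -6150)
a = 48 (a = -8*(-6) = 48)
(z + a)*h = (-6150 + 48)*(-124) = -6102*(-124) = 756648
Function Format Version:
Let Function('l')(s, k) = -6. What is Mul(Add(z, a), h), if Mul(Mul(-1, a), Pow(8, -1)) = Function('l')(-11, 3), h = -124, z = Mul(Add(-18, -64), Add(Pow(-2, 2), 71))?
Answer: 756648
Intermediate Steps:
z = -6150 (z = Mul(-82, Add(4, 71)) = Mul(-82, 75) = -6150)
a = 48 (a = Mul(-8, -6) = 48)
Mul(Add(z, a), h) = Mul(Add(-6150, 48), -124) = Mul(-6102, -124) = 756648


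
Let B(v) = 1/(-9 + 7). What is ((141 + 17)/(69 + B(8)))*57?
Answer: 18012/137 ≈ 131.47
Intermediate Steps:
B(v) = -½ (B(v) = 1/(-2) = -½)
((141 + 17)/(69 + B(8)))*57 = ((141 + 17)/(69 - ½))*57 = (158/(137/2))*57 = (158*(2/137))*57 = (316/137)*57 = 18012/137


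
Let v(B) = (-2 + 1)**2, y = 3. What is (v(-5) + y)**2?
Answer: 16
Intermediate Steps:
v(B) = 1 (v(B) = (-1)**2 = 1)
(v(-5) + y)**2 = (1 + 3)**2 = 4**2 = 16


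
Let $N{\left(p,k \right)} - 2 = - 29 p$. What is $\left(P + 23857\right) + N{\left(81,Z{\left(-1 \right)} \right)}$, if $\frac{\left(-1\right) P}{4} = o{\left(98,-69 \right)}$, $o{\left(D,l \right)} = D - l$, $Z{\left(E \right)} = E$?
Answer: $20842$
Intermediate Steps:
$P = -668$ ($P = - 4 \left(98 - -69\right) = - 4 \left(98 + 69\right) = \left(-4\right) 167 = -668$)
$N{\left(p,k \right)} = 2 - 29 p$
$\left(P + 23857\right) + N{\left(81,Z{\left(-1 \right)} \right)} = \left(-668 + 23857\right) + \left(2 - 2349\right) = 23189 + \left(2 - 2349\right) = 23189 - 2347 = 20842$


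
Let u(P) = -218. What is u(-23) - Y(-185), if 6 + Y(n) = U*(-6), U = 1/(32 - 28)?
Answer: -421/2 ≈ -210.50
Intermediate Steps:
U = 1/4 ≈ 0.25000
Y(n) = -15/2 (Y(n) = -6 + (1/4)*(-6) = -6 - 3/2 = -15/2)
u(-23) - Y(-185) = -218 - 1*(-15/2) = -218 + 15/2 = -421/2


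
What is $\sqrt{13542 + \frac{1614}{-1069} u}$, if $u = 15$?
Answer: $\frac{2 \sqrt{3862347243}}{1069} \approx 116.27$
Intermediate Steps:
$\sqrt{13542 + \frac{1614}{-1069} u} = \sqrt{13542 + \frac{1614}{-1069} \cdot 15} = \sqrt{13542 + 1614 \left(- \frac{1}{1069}\right) 15} = \sqrt{13542 - \frac{24210}{1069}} = \sqrt{\frac{14452188}{1069}} = \frac{2 \sqrt{3862347243}}{1069}$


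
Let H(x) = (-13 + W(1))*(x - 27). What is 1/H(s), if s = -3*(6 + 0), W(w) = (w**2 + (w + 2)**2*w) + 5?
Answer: -1/90 ≈ -0.011111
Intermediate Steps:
W(w) = 5 + w**2 + w*(2 + w)**2 (W(w) = (w**2 + (2 + w)**2*w) + 5 = (w**2 + w*(2 + w)**2) + 5 = 5 + w**2 + w*(2 + w)**2)
s = -18 (s = -3*6 = -18)
H(x) = -54 + 2*x (H(x) = (-13 + (5 + 1**2 + 1*(2 + 1)**2))*(x - 27) = (-13 + (5 + 1 + 1*3**2))*(-27 + x) = (-13 + (5 + 1 + 1*9))*(-27 + x) = (-13 + (5 + 1 + 9))*(-27 + x) = (-13 + 15)*(-27 + x) = 2*(-27 + x) = -54 + 2*x)
1/H(s) = 1/(-54 + 2*(-18)) = 1/(-54 - 36) = 1/(-90) = -1/90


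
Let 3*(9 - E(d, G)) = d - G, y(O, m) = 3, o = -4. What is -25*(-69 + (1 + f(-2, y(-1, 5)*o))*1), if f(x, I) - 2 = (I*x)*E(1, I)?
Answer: -1150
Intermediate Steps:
E(d, G) = 9 - d/3 + G/3 (E(d, G) = 9 - (d - G)/3 = 9 + (-d/3 + G/3) = 9 - d/3 + G/3)
f(x, I) = 2 + I*x*(26/3 + I/3) (f(x, I) = 2 + (I*x)*(9 - ⅓*1 + I/3) = 2 + (I*x)*(9 - ⅓ + I/3) = 2 + (I*x)*(26/3 + I/3) = 2 + I*x*(26/3 + I/3))
-25*(-69 + (1 + f(-2, y(-1, 5)*o))*1) = -25*(-69 + (1 + (2 + (⅓)*(3*(-4))*(-2)*(26 + 3*(-4))))*1) = -25*(-69 + (1 + (2 + (⅓)*(-12)*(-2)*(26 - 12)))*1) = -25*(-69 + (1 + (2 + (⅓)*(-12)*(-2)*14))*1) = -25*(-69 + (1 + (2 + 112))*1) = -25*(-69 + (1 + 114)*1) = -25*(-69 + 115*1) = -25*(-69 + 115) = -25*46 = -1150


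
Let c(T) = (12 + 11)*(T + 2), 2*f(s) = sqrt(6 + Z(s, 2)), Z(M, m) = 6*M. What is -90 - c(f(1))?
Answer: -136 - 23*sqrt(3) ≈ -175.84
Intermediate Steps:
f(s) = sqrt(6 + 6*s)/2
c(T) = 46 + 23*T (c(T) = 23*(2 + T) = 46 + 23*T)
-90 - c(f(1)) = -90 - (46 + 23*(sqrt(6 + 6*1)/2)) = -90 - (46 + 23*(sqrt(6 + 6)/2)) = -90 - (46 + 23*(sqrt(12)/2)) = -90 - (46 + 23*((2*sqrt(3))/2)) = -90 - (46 + 23*sqrt(3)) = -90 + (-46 - 23*sqrt(3)) = -136 - 23*sqrt(3)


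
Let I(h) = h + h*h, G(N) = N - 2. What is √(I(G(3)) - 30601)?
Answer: I*√30599 ≈ 174.93*I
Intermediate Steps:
G(N) = -2 + N
I(h) = h + h²
√(I(G(3)) - 30601) = √((-2 + 3)*(1 + (-2 + 3)) - 30601) = √(1*(1 + 1) - 30601) = √(1*2 - 30601) = √(2 - 30601) = √(-30599) = I*√30599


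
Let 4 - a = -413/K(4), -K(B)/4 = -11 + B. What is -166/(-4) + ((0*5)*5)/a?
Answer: 83/2 ≈ 41.500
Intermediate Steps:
K(B) = 44 - 4*B (K(B) = -4*(-11 + B) = 44 - 4*B)
a = 75/4 (a = 4 - (-413)/(44 - 4*4) = 4 - (-413)/(44 - 16) = 4 - (-413)/28 = 4 - 1*(-59/4) = 4 + 59/4 = 75/4 ≈ 18.750)
-166/(-4) + ((0*5)*5)/a = -166/(-4) + ((0*5)*5)/(75/4) = -166*(-¼) + (0*5)*(4/75) = 83/2 + 0*(4/75) = 83/2 + 0 = 83/2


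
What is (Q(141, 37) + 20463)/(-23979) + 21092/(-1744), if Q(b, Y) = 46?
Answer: -135383191/10454844 ≈ -12.949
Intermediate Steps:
(Q(141, 37) + 20463)/(-23979) + 21092/(-1744) = (46 + 20463)/(-23979) + 21092/(-1744) = 20509*(-1/23979) + 21092*(-1/1744) = -20509/23979 - 5273/436 = -135383191/10454844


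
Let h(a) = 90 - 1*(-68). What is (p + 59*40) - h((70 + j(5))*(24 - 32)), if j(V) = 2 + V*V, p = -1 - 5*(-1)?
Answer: 2206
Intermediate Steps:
p = 4 (p = -1 + 5 = 4)
j(V) = 2 + V²
h(a) = 158 (h(a) = 90 + 68 = 158)
(p + 59*40) - h((70 + j(5))*(24 - 32)) = (4 + 59*40) - 1*158 = (4 + 2360) - 158 = 2364 - 158 = 2206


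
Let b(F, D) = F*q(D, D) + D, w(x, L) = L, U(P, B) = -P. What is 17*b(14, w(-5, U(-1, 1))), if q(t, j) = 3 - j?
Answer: 493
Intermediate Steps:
b(F, D) = D + F*(3 - D) (b(F, D) = F*(3 - D) + D = D + F*(3 - D))
17*b(14, w(-5, U(-1, 1))) = 17*(-1*(-1) - 1*14*(-3 - 1*(-1))) = 17*(1 - 1*14*(-3 + 1)) = 17*(1 - 1*14*(-2)) = 17*(1 + 28) = 17*29 = 493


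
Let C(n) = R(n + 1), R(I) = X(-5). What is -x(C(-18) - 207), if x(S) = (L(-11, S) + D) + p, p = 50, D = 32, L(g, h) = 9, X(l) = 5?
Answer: -91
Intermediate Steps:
R(I) = 5
C(n) = 5
x(S) = 91 (x(S) = (9 + 32) + 50 = 41 + 50 = 91)
-x(C(-18) - 207) = -1*91 = -91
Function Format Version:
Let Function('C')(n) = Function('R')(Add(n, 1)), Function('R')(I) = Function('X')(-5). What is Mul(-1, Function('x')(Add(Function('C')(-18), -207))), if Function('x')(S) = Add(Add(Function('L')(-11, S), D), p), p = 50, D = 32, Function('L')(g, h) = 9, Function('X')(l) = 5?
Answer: -91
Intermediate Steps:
Function('R')(I) = 5
Function('C')(n) = 5
Function('x')(S) = 91 (Function('x')(S) = Add(Add(9, 32), 50) = Add(41, 50) = 91)
Mul(-1, Function('x')(Add(Function('C')(-18), -207))) = Mul(-1, 91) = -91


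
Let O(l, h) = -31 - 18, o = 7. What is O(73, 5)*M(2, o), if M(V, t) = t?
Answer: -343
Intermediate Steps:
O(l, h) = -49
O(73, 5)*M(2, o) = -49*7 = -343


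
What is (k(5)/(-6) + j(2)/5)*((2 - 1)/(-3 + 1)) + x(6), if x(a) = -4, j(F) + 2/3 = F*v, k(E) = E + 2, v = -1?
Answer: -63/20 ≈ -3.1500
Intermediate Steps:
k(E) = 2 + E
j(F) = -⅔ - F (j(F) = -⅔ + F*(-1) = -⅔ - F)
(k(5)/(-6) + j(2)/5)*((2 - 1)/(-3 + 1)) + x(6) = ((2 + 5)/(-6) + (-⅔ - 1*2)/5)*((2 - 1)/(-3 + 1)) - 4 = (7*(-⅙) + (-⅔ - 2)*(⅕))*(1/(-2)) - 4 = (-7/6 - 8/3*⅕)*(1*(-½)) - 4 = (-7/6 - 8/15)*(-½) - 4 = -17/10*(-½) - 4 = 17/20 - 4 = -63/20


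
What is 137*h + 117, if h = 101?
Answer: 13954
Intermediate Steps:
137*h + 117 = 137*101 + 117 = 13837 + 117 = 13954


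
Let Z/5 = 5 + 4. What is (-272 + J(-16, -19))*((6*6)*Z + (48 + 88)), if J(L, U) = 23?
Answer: -437244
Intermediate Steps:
Z = 45 (Z = 5*(5 + 4) = 5*9 = 45)
(-272 + J(-16, -19))*((6*6)*Z + (48 + 88)) = (-272 + 23)*((6*6)*45 + (48 + 88)) = -249*(36*45 + 136) = -249*(1620 + 136) = -249*1756 = -437244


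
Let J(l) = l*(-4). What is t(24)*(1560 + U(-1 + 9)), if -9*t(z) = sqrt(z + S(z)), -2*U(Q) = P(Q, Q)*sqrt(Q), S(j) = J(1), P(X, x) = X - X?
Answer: -1040*sqrt(5)/3 ≈ -775.17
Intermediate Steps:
J(l) = -4*l
P(X, x) = 0
S(j) = -4 (S(j) = -4*1 = -4)
U(Q) = 0 (U(Q) = -0*sqrt(Q) = -1/2*0 = 0)
t(z) = -sqrt(-4 + z)/9 (t(z) = -sqrt(z - 4)/9 = -sqrt(-4 + z)/9)
t(24)*(1560 + U(-1 + 9)) = (-sqrt(-4 + 24)/9)*(1560 + 0) = -2*sqrt(5)/9*1560 = -1040*sqrt(5)/3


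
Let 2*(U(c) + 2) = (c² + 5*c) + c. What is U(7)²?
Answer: 7569/4 ≈ 1892.3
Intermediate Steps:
U(c) = -2 + c²/2 + 3*c (U(c) = -2 + ((c² + 5*c) + c)/2 = -2 + (c² + 6*c)/2 = -2 + (c²/2 + 3*c) = -2 + c²/2 + 3*c)
U(7)² = (-2 + (½)*7² + 3*7)² = (-2 + (½)*49 + 21)² = (-2 + 49/2 + 21)² = (87/2)² = 7569/4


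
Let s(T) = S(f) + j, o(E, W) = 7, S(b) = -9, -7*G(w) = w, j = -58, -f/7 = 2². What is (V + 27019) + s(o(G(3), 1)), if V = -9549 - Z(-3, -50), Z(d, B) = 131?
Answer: 17272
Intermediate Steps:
f = -28 (f = -7*2² = -7*4 = -28)
V = -9680 (V = -9549 - 1*131 = -9549 - 131 = -9680)
G(w) = -w/7
s(T) = -67 (s(T) = -9 - 58 = -67)
(V + 27019) + s(o(G(3), 1)) = (-9680 + 27019) - 67 = 17339 - 67 = 17272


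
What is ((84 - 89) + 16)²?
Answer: 121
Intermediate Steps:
((84 - 89) + 16)² = (-5 + 16)² = 11² = 121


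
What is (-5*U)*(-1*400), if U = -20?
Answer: -40000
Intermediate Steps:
(-5*U)*(-1*400) = (-5*(-20))*(-1*400) = 100*(-400) = -40000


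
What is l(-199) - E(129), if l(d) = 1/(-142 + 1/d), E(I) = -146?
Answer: 4125615/28259 ≈ 145.99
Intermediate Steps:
l(-199) - E(129) = -1*(-199)/(-1 + 142*(-199)) - 1*(-146) = -1*(-199)/(-1 - 28258) + 146 = -1*(-199)/(-28259) + 146 = -1*(-199)*(-1/28259) + 146 = -199/28259 + 146 = 4125615/28259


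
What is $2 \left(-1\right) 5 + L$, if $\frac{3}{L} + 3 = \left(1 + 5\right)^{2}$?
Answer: $- \frac{109}{11} \approx -9.9091$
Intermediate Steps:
$L = \frac{1}{11}$ ($L = \frac{3}{-3 + \left(1 + 5\right)^{2}} = \frac{3}{-3 + 6^{2}} = \frac{3}{-3 + 36} = \frac{3}{33} = 3 \cdot \frac{1}{33} = \frac{1}{11} \approx 0.090909$)
$2 \left(-1\right) 5 + L = 2 \left(-1\right) 5 + \frac{1}{11} = \left(-2\right) 5 + \frac{1}{11} = -10 + \frac{1}{11} = - \frac{109}{11}$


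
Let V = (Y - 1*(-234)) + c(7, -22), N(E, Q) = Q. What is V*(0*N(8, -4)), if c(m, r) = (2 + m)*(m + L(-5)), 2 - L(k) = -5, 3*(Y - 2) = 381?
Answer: 0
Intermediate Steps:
Y = 129 (Y = 2 + (⅓)*381 = 2 + 127 = 129)
L(k) = 7 (L(k) = 2 - 1*(-5) = 2 + 5 = 7)
c(m, r) = (2 + m)*(7 + m) (c(m, r) = (2 + m)*(m + 7) = (2 + m)*(7 + m))
V = 489 (V = (129 - 1*(-234)) + (14 + 7² + 9*7) = (129 + 234) + (14 + 49 + 63) = 363 + 126 = 489)
V*(0*N(8, -4)) = 489*(0*(-4)) = 489*0 = 0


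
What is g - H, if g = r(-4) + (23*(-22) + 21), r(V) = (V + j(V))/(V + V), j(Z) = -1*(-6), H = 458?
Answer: -3773/4 ≈ -943.25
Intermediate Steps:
j(Z) = 6
r(V) = (6 + V)/(2*V) (r(V) = (V + 6)/(V + V) = (6 + V)/((2*V)) = (6 + V)*(1/(2*V)) = (6 + V)/(2*V))
g = -1941/4 (g = (1/2)*(6 - 4)/(-4) + (23*(-22) + 21) = (1/2)*(-1/4)*2 + (-506 + 21) = -1/4 - 485 = -1941/4 ≈ -485.25)
g - H = -1941/4 - 1*458 = -1941/4 - 458 = -3773/4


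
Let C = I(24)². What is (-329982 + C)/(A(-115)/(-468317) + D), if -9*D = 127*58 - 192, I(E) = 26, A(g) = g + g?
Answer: 693988191009/1679852044 ≈ 413.12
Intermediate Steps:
A(g) = 2*g
C = 676 (C = 26² = 676)
D = -7174/9 (D = -(127*58 - 192)/9 = -(7366 - 192)/9 = -⅑*7174 = -7174/9 ≈ -797.11)
(-329982 + C)/(A(-115)/(-468317) + D) = (-329982 + 676)/((2*(-115))/(-468317) - 7174/9) = -329306/(-230*(-1/468317) - 7174/9) = -329306/(230/468317 - 7174/9) = -329306/(-3359704088/4214853) = -329306*(-4214853/3359704088) = 693988191009/1679852044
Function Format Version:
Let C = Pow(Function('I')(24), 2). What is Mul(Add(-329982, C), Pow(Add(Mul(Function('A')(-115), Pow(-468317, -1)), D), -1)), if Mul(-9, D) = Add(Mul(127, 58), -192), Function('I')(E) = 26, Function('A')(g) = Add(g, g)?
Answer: Rational(693988191009, 1679852044) ≈ 413.12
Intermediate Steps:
Function('A')(g) = Mul(2, g)
C = 676 (C = Pow(26, 2) = 676)
D = Rational(-7174, 9) (D = Mul(Rational(-1, 9), Add(Mul(127, 58), -192)) = Mul(Rational(-1, 9), Add(7366, -192)) = Mul(Rational(-1, 9), 7174) = Rational(-7174, 9) ≈ -797.11)
Mul(Add(-329982, C), Pow(Add(Mul(Function('A')(-115), Pow(-468317, -1)), D), -1)) = Mul(Add(-329982, 676), Pow(Add(Mul(Mul(2, -115), Pow(-468317, -1)), Rational(-7174, 9)), -1)) = Mul(-329306, Pow(Add(Mul(-230, Rational(-1, 468317)), Rational(-7174, 9)), -1)) = Mul(-329306, Pow(Add(Rational(230, 468317), Rational(-7174, 9)), -1)) = Mul(-329306, Pow(Rational(-3359704088, 4214853), -1)) = Mul(-329306, Rational(-4214853, 3359704088)) = Rational(693988191009, 1679852044)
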